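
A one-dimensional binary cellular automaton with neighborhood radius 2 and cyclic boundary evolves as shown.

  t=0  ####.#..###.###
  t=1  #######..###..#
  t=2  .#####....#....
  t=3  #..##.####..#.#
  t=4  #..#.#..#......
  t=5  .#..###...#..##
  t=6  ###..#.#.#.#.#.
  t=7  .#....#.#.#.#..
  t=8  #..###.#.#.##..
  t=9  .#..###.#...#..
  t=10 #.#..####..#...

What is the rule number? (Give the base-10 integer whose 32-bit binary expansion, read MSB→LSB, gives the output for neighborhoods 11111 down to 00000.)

3977336398

  ##### -> #   bit 31 = 1  t=0,i=0
  ####. -> #   bit 30 = 1  t=0,i=2
  ###.# -> #   bit 29 = 1  t=0,i=3
  ###.. -> .   bit 28 = 0  t=1,i=6
  ##.## -> #   bit 27 = 1  t=0,i=11
  ##.#. -> #   bit 26 = 1  t=0,i=4
  ##..# -> .   bit 25 = 0  t=1,i=7
  ##... -> #   bit 24 = 1  t=2,i=6
  #.### -> .   bit 23 = 0  t=0,i=12
  #.##. -> .   bit 22 = 0  t=3,i=14
  #.#.# -> .   bit 21 = 0  t=6,i=7
  #.#.. -> #   bit 20 = 1  t=0,i=5
  #..## -> .   bit 19 = 0  t=0,i=7
  #..#. -> .   bit 18 = 0  t=3,i=11
  #...# -> .   bit 17 = 0  t=5,i=8
  #.... -> #   bit 16 = 1  t=2,i=7
  .#### -> .   bit 15 = 0  t=0,i=13
  .###. -> #   bit 14 = 1  t=0,i=9
  .##.# -> .   bit 13 = 0  t=3,i=4
  .##.. -> #   bit 12 = 1  t=3,i=0
  .#.## -> .   bit 11 = 0  t=3,i=13
  .#.#. -> #   bit 10 = 1  t=4,i=4
  .#..# -> #   bit 9 = 1  t=0,i=6
  .#... -> .   bit 8 = 0  t=2,i=11
  ..### -> .   bit 7 = 0  t=0,i=8
  ..##. -> #   bit 6 = 1  t=3,i=3
  ..#.# -> .   bit 5 = 0  t=3,i=12
  ..#.. -> .   bit 4 = 0  t=2,i=10
  ...## -> #   bit 3 = 1  t=2,i=0
  ...#. -> #   bit 2 = 1  t=2,i=9
  ....# -> #   bit 1 = 1  t=2,i=8
  ..... -> .   bit 0 = 0  t=2,i=13
  bits 11101101000100010101011001001110 = 3977336398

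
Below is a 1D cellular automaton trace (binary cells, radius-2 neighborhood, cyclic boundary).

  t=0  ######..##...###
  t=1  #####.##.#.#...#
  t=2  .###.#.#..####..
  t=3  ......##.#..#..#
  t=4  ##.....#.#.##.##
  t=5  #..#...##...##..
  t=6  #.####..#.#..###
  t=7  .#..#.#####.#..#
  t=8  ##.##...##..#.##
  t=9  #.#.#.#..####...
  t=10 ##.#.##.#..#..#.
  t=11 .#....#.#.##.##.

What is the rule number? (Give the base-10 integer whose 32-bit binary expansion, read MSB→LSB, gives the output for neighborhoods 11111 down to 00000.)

  ##### -> #   bit 31 = 1  t=0,i=0
  ####. -> #   bit 30 = 1  t=0,i=4
  ###.# -> .   bit 29 = 0  t=1,i=4
  ###.. -> .   bit 28 = 0  t=0,i=5
  ##.## -> #   bit 27 = 1  t=1,i=5
  ##.#. -> .   bit 26 = 0  t=1,i=8
  ##..# -> #   bit 25 = 1  t=0,i=6
  ##... -> .   bit 24 = 0  t=0,i=10
  #.### -> .   bit 23 = 0  t=4,i=14
  #.##. -> .   bit 22 = 0  t=1,i=6
  #.#.# -> .   bit 21 = 0  t=1,i=9
  #.#.. -> #   bit 20 = 1  t=1,i=11
  #..## -> #   bit 19 = 1  t=0,i=7
  #..#. -> #   bit 18 = 1  t=3,i=11
  #...# -> #   bit 17 = 1  t=0,i=11
  #.... -> #   bit 16 = 1  t=3,i=1
  .#### -> .   bit 15 = 0  t=0,i=14
  .###. -> .   bit 14 = 0  t=2,i=2
  .##.# -> #   bit 13 = 1  t=1,i=7
  .##.. -> #   bit 12 = 1  t=0,i=9
  .#.## -> .   bit 11 = 0  t=4,i=10
  .#.#. -> #   bit 10 = 1  t=1,i=10
  .#..# -> .   bit 9 = 0  t=2,i=8
  .#... -> #   bit 8 = 1  t=1,i=12
  ..### -> .   bit 7 = 0  t=0,i=13
  ..##. -> .   bit 6 = 0  t=0,i=8
  ..#.# -> #   bit 5 = 1  t=4,i=7
  ..#.. -> #   bit 4 = 1  t=3,i=12
  ...## -> .   bit 3 = 0  t=0,i=12
  ...#. -> .   bit 2 = 0  t=4,i=6
  ....# -> .   bit 1 = 0  t=3,i=4
  ..... -> .   bit 0 = 0  t=3,i=2
  bits 11001010000111110011010100110000 = 3391042864

3391042864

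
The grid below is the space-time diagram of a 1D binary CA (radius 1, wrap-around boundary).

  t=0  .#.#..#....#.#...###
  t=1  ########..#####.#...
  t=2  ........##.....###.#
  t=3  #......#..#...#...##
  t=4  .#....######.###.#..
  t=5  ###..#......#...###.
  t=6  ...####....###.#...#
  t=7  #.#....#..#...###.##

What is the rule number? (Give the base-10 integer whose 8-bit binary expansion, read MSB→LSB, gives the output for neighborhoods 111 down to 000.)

54

  [7] ### => .  t=0,i=18
  [6] ##. => .  t=0,i=19
  [5] #.# => #  t=0,i=0
  [4] #.. => #  t=0,i=4
  [3] .## => .  t=0,i=17
  [2] .#. => #  t=0,i=1
  [1] ..# => #  t=0,i=5
  [0] ... => .  t=0,i=8
  bits 00110110 = 54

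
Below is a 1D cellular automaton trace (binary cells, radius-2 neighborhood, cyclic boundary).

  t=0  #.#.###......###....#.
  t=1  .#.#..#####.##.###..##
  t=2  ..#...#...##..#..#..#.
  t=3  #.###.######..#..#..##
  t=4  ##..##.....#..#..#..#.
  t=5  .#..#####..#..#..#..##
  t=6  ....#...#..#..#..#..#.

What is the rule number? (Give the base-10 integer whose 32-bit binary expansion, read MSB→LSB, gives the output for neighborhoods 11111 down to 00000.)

  nb #####: next=.  (t=1,i=8, bit31=0)
  nb ####.: next=.  (t=1,i=9, bit30=0)
  nb ###.#: next=#  (t=1,i=10, bit29=1)
  nb ###..: next=#  (t=0,i=6, bit28=1)
  nb ##.##: next=#  (t=1,i=11, bit27=1)
  nb ##.#.: next=.  (t=1,i=0, bit26=0)
  nb ##..#: next=.  (t=1,i=18, bit25=0)
  nb ##...: next=#  (t=0,i=7, bit24=1)
  nb #.###: next=.  (t=0,i=4, bit23=0)
  nb #.##.: next=.  (t=1,i=12, bit22=0)
  nb #.#.#: next=.  (t=0,i=0, bit21=0)
  nb #.#..: next=.  (t=1,i=3, bit20=0)
  nb #..##: next=.  (t=1,i=5, bit19=0)
  nb #..#.: next=.  (t=2,i=13, bit18=0)
  nb #...#: next=#  (t=2,i=0, bit17=1)
  nb #....: next=#  (t=0,i=8, bit16=1)
  nb .####: next=.  (t=1,i=7, bit15=0)
  nb .###.: next=.  (t=0,i=5, bit14=0)
  nb .##.#: next=.  (t=1,i=13, bit13=0)
  nb .##..: next=#  (t=2,i=11, bit12=1)
  nb .#.##: next=#  (t=0,i=3, bit11=1)
  nb .#.#.: next=#  (t=0,i=1, bit10=1)
  nb .#..#: next=.  (t=1,i=4, bit9=0)
  nb .#...: next=#  (t=2,i=3, bit8=1)
  nb ..###: next=#  (t=0,i=13, bit7=1)
  nb ..##.: next=#  (t=1,i=20, bit6=1)
  nb ..#.#: next=#  (t=0,i=20, bit5=1)
  nb ..#..: next=#  (t=2,i=2, bit4=1)
  nb ...##: next=#  (t=0,i=12, bit3=1)
  nb ...#.: next=.  (t=0,i=19, bit2=0)
  nb ....#: next=.  (t=0,i=11, bit1=0)
  nb .....: next=#  (t=0,i=9, bit0=1)
  bits 00111001000000110001110111111001 = 956505593

956505593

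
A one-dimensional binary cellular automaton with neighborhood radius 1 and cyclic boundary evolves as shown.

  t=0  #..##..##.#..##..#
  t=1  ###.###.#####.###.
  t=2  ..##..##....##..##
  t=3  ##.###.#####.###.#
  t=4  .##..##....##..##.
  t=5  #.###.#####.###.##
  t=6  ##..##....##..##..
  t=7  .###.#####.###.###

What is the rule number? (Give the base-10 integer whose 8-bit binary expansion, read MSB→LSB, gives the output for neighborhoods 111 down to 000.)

119

  ### -> .   bit 7 = 0  t=1,i=1
  ##. -> #   bit 6 = 1  t=0,i=0
  #.# -> #   bit 5 = 1  t=0,i=9
  #.. -> #   bit 4 = 1  t=0,i=1
  .## -> .   bit 3 = 0  t=0,i=3
  .#. -> #   bit 2 = 1  t=0,i=10
  ..# -> #   bit 1 = 1  t=0,i=2
  ... -> #   bit 0 = 1  t=2,i=9
  bits 01110111 = 119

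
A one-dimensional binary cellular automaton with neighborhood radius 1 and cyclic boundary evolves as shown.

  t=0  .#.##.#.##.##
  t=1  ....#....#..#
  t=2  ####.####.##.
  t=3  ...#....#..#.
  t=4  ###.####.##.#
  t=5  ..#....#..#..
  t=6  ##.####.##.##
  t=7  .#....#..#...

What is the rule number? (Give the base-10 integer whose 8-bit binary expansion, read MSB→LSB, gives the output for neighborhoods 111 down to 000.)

  ###|.  b7=0 t=2,i=1
  ##.|#  b6=1 t=0,i=4
  #.#|.  b5=0 t=0,i=0
  #..|#  b4=1 t=1,i=0
  .##|.  b3=0 t=0,i=3
  .#.|.  b2=0 t=0,i=1
  ..#|#  b1=1 t=1,i=3
  ...|#  b0=1 t=1,i=1
  bits 01010011 = 83

83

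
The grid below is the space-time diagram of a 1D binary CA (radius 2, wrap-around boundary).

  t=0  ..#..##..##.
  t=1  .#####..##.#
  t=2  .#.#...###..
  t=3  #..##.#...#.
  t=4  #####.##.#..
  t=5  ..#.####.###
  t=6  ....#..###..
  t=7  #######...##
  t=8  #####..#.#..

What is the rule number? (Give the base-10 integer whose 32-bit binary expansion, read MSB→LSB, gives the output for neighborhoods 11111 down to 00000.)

2849579871

  [31] ##### => #  t=1,i=3
  [30] ####. => .  t=1,i=4
  [29] ###.# => #  t=4,i=4
  [28] ###.. => .  t=1,i=5
  [27] ##.## => #  t=4,i=5
  [26] ##.#. => .  t=1,i=10
  [25] ##..# => .  t=0,i=7
  [24] ##... => #  t=0,i=11
  [23] #.### => #  t=1,i=1
  [22] #.##. => #  t=4,i=6
  [21] #.#.# => .  t=1,i=11
  [20] #.#.. => #  t=2,i=3
  [19] #..## => #  t=0,i=4
  [18] #..#. => .  t=5,i=1
  [17] #...# => .  t=0,i=0
  [16] #.... => #  t=6,i=11
  [15] .#### => .  t=1,i=2
  [14] .###. => .  t=2,i=8
  [13] .##.# => #  t=1,i=9
  [12] .##.. => .  t=0,i=6
  [11] .#.## => .  t=1,i=0
  [10] .#.#. => .  t=2,i=2
  [9] .#..# => #  t=0,i=3
  [8] .#... => #  t=2,i=4
  [7] ..### => .  t=2,i=7
  [6] ..##. => #  t=0,i=5
  [5] ..#.# => .  t=2,i=1
  [4] ..#.. => #  t=0,i=2
  [3] ...## => #  t=2,i=6
  [2] ...#. => #  t=0,i=1
  [1] ....# => #  t=6,i=2
  [0] ..... => #  t=6,i=0
  bits 10101001110110010010001101011111 = 2849579871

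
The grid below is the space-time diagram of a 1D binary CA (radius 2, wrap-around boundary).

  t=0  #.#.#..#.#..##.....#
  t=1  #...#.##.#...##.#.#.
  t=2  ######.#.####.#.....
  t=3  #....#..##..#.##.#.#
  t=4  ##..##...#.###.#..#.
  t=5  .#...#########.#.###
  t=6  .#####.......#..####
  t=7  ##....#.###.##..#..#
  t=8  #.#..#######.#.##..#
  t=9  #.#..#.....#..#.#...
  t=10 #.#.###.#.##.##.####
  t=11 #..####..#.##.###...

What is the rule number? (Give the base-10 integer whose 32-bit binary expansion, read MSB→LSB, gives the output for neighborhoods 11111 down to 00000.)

  #####|.  b31=0 t=2,i=2
  ####.|.  b30=0 t=2,i=4
  ###.#|#  b29=1 t=2,i=5
  ###..|.  b28=0 t=6,i=5
  ##.##|#  b27=1 t=6,i=0
  ##.#.|.  b26=0 t=0,i=1
  ##..#|.  b25=0 t=3,i=10
  ##...|#  b24=1 t=0,i=14
  #.###|#  b23=1 t=2,i=9
  #.##.|.  b22=0 t=1,i=6
  #.#.#|.  b21=0 t=0,i=2
  #.#..|#  b20=1 t=0,i=4
  #..##|.  b19=0 t=0,i=11
  #..#.|#  b18=1 t=0,i=6
  #...#|#  b17=1 t=1,i=2
  #....|.  b16=0 t=0,i=15
  .####|.  b15=0 t=2,i=1
  .###.|#  b14=1 t=4,i=12
  .##.#|#  b13=1 t=0,i=0
  .##..|#  b12=1 t=0,i=13
  .#.##|#  b11=1 t=1,i=5
  .#.#.|.  b10=0 t=0,i=3
  .#..#|.  b9=0 t=0,i=5
  .#...|#  b8=1 t=1,i=1
  ..###|#  b7=1 t=2,i=0
  ..##.|.  b6=0 t=0,i=12
  ..#.#|#  b5=1 t=0,i=7
  ..#..|#  b4=1 t=3,i=5
  ...##|#  b3=1 t=0,i=18
  ...#.|#  b2=1 t=1,i=3
  ....#|.  b1=0 t=0,i=17
  .....|#  b0=1 t=0,i=16
  bits 00101001100101100111100110111101 = 697727421

697727421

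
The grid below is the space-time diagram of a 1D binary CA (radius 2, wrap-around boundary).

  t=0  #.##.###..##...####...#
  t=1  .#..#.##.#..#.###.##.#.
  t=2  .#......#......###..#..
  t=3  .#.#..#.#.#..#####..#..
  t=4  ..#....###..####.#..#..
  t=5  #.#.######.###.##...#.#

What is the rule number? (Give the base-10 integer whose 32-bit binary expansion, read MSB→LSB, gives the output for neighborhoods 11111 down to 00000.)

3173631130

  ##### -> #   bit 31 = 1  t=3,i=15
  ####. -> .   bit 30 = 0  t=0,i=17
  ###.# -> #   bit 29 = 1  t=1,i=16
  ###.. -> #   bit 28 = 1  t=0,i=7
  ##.## -> #   bit 27 = 1  t=0,i=1
  ##.#. -> #   bit 26 = 1  t=1,i=8
  ##..# -> .   bit 25 = 0  t=0,i=8
  ##... -> #   bit 24 = 1  t=0,i=12
  #.### -> .   bit 23 = 0  t=0,i=5
  #.##. -> .   bit 22 = 0  t=0,i=2
  #.#.# -> #   bit 21 = 1  t=3,i=8
  #.#.. -> .   bit 20 = 0  t=1,i=9
  #..## -> #   bit 19 = 1  t=0,i=9
  #..#. -> .   bit 18 = 0  t=1,i=0
  #...# -> .   bit 17 = 0  t=0,i=13
  #.... -> #   bit 16 = 1  t=2,i=3
  .#### -> #   bit 15 = 1  t=0,i=16
  .###. -> #   bit 14 = 1  t=0,i=6
  .##.# -> .   bit 13 = 0  t=0,i=0
  .##.. -> .   bit 12 = 0  t=0,i=11
  .#.## -> .   bit 11 = 0  t=1,i=5
  .#.#. -> #   bit 10 = 1  t=3,i=2
  .#..# -> .   bit 9 = 0  t=1,i=2
  .#... -> .   bit 8 = 0  t=2,i=2
  ..### -> #   bit 7 = 1  t=0,i=15
  ..##. -> .   bit 6 = 0  t=0,i=10
  ..#.# -> .   bit 5 = 0  t=1,i=4
  ..#.. -> #   bit 4 = 1  t=1,i=1
  ...## -> #   bit 3 = 1  t=0,i=14
  ...#. -> .   bit 2 = 0  t=2,i=0
  ....# -> #   bit 1 = 1  t=2,i=6
  ..... -> .   bit 0 = 0  t=2,i=4
  bits 10111101001010011100010010011010 = 3173631130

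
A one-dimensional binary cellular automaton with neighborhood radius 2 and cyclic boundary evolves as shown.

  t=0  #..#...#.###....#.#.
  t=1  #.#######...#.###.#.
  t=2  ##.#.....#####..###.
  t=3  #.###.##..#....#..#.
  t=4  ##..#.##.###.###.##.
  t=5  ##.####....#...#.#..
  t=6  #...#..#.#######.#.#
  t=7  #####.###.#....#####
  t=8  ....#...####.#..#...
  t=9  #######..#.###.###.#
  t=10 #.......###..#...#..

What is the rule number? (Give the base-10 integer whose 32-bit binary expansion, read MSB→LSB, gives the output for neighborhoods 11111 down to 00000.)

629053815

  nb #####: next=.  (t=1,i=4, bit31=0)
  nb ####.: next=.  (t=1,i=7, bit30=0)
  nb ###.#: next=#  (t=1,i=16, bit29=1)
  nb ###..: next=.  (t=0,i=11, bit28=0)
  nb ##.##: next=.  (t=2,i=19, bit27=0)
  nb ##.#.: next=#  (t=1,i=17, bit26=1)
  nb ##..#: next=.  (t=2,i=14, bit25=0)
  nb ##...: next=#  (t=0,i=12, bit24=1)
  nb #.###: next=.  (t=0,i=9, bit23=0)
  nb #.##.: next=#  (t=2,i=0, bit22=1)
  nb #.#.#: next=#  (t=0,i=18, bit21=1)
  nb #.#..: next=#  (t=0,i=0, bit20=1)
  nb #..##: next=#  (t=2,i=15, bit19=1)
  nb #..#.: next=#  (t=0,i=2, bit18=1)
  nb #...#: next=#  (t=0,i=5, bit17=1)
  nb #....: next=.  (t=0,i=13, bit16=0)
  nb .####: next=#  (t=1,i=3, bit15=1)
  nb .###.: next=.  (t=0,i=10, bit14=0)
  nb .##.#: next=.  (t=2,i=1, bit13=0)
  nb .##..: next=#  (t=3,i=7, bit12=1)
  nb .#.##: next=#  (t=0,i=8, bit11=1)
  nb .#.#.: next=.  (t=0,i=17, bit10=0)
  nb .#..#: next=.  (t=0,i=1, bit9=0)
  nb .#...: next=#  (t=0,i=4, bit8=1)
  nb ..###: next=.  (t=2,i=9, bit7=0)
  nb ..##.: next=#  (t=5,i=0, bit6=1)
  nb ..#.#: next=#  (t=0,i=7, bit5=1)
  nb ..#..: next=#  (t=0,i=3, bit4=1)
  nb ...##: next=.  (t=2,i=8, bit3=0)
  nb ...#.: next=#  (t=0,i=6, bit2=1)
  nb ....#: next=#  (t=0,i=14, bit1=1)
  nb .....: next=#  (t=2,i=6, bit0=1)
  bits 00100101011111101001100101110111 = 629053815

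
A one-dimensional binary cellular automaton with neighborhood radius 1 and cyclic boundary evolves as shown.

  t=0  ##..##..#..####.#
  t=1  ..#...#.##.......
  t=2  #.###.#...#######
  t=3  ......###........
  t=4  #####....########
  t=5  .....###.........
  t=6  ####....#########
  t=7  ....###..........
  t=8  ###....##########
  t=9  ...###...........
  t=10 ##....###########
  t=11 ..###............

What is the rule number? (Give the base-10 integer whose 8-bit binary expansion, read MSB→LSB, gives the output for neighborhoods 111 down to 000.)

21

  [7] ### => .  t=0,i=0
  [6] ##. => .  t=0,i=1
  [5] #.# => .  t=0,i=15
  [4] #.. => #  t=0,i=2
  [3] .## => .  t=0,i=4
  [2] .#. => #  t=0,i=8
  [1] ..# => .  t=0,i=3
  [0] ... => #  t=1,i=0
  bits 00010101 = 21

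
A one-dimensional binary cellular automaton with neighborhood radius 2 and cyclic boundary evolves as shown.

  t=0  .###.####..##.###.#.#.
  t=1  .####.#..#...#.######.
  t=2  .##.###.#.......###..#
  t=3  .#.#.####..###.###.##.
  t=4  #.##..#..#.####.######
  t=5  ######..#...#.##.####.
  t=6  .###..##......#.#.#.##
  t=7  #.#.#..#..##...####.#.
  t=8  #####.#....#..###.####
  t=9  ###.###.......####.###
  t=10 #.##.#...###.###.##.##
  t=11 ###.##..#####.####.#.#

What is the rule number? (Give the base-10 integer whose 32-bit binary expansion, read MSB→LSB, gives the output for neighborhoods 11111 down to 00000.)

  [31] ##### => #  t=1,i=17
  [30] ####. => .  t=0,i=7
  [29] ###.# => #  t=0,i=3
  [28] ###.. => .  t=0,i=8
  [27] ##.## => #  t=0,i=4
  [26] ##.#. => #  t=0,i=17
  [25] ##..# => #  t=0,i=9
  [24] ##... => .  t=6,i=8
  [23] #.### => .  t=0,i=5
  [22] #.##. => #  t=2,i=1
  [21] #.#.# => #  t=0,i=18
  [20] #.#.. => #  t=0,i=20
  [19] #..## => .  t=0,i=0
  [18] #..#. => #  t=1,i=8
  [17] #...# => .  t=1,i=11
  [16] #.... => .  t=2,i=10
  [15] .#### => #  t=0,i=6
  [14] .###. => #  t=0,i=2
  [13] .##.# => .  t=0,i=12
  [12] .##.. => #  t=3,i=20
  [11] .#.## => .  t=1,i=14
  [10] .#.#. => #  t=0,i=19
  [9] .#..# => .  t=0,i=21
  [8] .#... => .  t=1,i=10
  [7] ..### => #  t=0,i=1
  [6] ..##. => .  t=0,i=11
  [5] ..#.# => .  t=1,i=13
  [4] ..#.. => .  t=1,i=9
  [3] ...## => #  t=2,i=15
  [2] ...#. => .  t=1,i=12
  [1] ....# => .  t=2,i=14
  [0] ..... => #  t=2,i=11
  bits 10101110011101001101010010001001 = 2926892169

2926892169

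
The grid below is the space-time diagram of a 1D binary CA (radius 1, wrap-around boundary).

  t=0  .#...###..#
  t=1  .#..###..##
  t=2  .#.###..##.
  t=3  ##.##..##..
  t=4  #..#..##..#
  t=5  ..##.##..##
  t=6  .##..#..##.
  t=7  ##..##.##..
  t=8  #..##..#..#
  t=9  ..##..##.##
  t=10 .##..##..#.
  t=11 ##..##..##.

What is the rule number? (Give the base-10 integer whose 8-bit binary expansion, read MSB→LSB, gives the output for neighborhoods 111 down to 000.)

  nb ###: next=#  (t=0,i=6, bit7=1)
  nb ##.: next=.  (t=0,i=7, bit6=0)
  nb #.#: next=.  (t=0,i=0, bit5=0)
  nb #..: next=.  (t=0,i=2, bit4=0)
  nb .##: next=#  (t=0,i=5, bit3=1)
  nb .#.: next=#  (t=0,i=1, bit2=1)
  nb ..#: next=#  (t=0,i=4, bit1=1)
  nb ...: next=.  (t=0,i=3, bit0=0)
  bits 10001110 = 142

142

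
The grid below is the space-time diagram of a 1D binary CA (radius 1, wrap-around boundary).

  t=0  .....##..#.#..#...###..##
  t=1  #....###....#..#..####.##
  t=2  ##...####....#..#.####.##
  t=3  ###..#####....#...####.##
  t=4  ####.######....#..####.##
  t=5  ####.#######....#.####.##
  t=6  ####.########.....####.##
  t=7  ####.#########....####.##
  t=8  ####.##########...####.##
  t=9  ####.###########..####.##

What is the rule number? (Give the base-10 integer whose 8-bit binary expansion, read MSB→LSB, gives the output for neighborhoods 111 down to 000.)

216

  ### -> #   bit 7 = 1  t=0,i=19
  ##. -> #   bit 6 = 1  t=0,i=6
  #.# -> .   bit 5 = 0  t=0,i=10
  #.. -> #   bit 4 = 1  t=0,i=0
  .## -> #   bit 3 = 1  t=0,i=5
  .#. -> .   bit 2 = 0  t=0,i=9
  ..# -> .   bit 1 = 0  t=0,i=4
  ... -> .   bit 0 = 0  t=0,i=1
  bits 11011000 = 216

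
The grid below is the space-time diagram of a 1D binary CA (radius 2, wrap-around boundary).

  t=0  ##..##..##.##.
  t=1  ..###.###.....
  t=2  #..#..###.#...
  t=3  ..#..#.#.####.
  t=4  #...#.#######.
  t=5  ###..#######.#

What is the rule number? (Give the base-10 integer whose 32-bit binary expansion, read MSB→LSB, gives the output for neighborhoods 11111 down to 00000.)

3602894146

  #####|#  b31=1 t=4,i=8
  ####.|#  b30=1 t=3,i=11
  ###.#|.  b29=0 t=1,i=4
  ###..|#  b28=1 t=1,i=8
  ##.##|.  b27=0 t=0,i=10
  ##.#.|#  b26=1 t=2,i=9
  ##..#|#  b25=1 t=0,i=2
  ##...|.  b24=0 t=1,i=9
  #.###|#  b23=1 t=1,i=6
  #.##.|.  b22=0 t=0,i=0
  #.#.#|#  b21=1 t=3,i=7
  #.#..|#  b20=1 t=2,i=10
  #..##|#  b19=1 t=0,i=3
  #..#.|#  b18=1 t=2,i=2
  #...#|#  b17=1 t=2,i=12
  #....|#  b16=1 t=1,i=10
  .####|#  b15=1 t=3,i=10
  .###.|#  b14=1 t=1,i=3
  .##.#|.  b13=0 t=0,i=9
  .##..|.  b12=0 t=0,i=1
  .#.##|#  b11=1 t=3,i=8
  .#.#.|#  b10=1 t=3,i=6
  .#..#|.  b9=0 t=2,i=1
  .#...|#  b8=1 t=2,i=11
  ..###|.  b7=0 t=1,i=2
  ..##.|#  b6=1 t=0,i=4
  ..#.#|.  b5=0 t=3,i=5
  ..#..|.  b4=0 t=2,i=0
  ...##|.  b3=0 t=1,i=1
  ...#.|.  b2=0 t=2,i=13
  ....#|#  b1=1 t=1,i=0
  .....|.  b0=0 t=1,i=11
  bits 11010110101111111100110101000010 = 3602894146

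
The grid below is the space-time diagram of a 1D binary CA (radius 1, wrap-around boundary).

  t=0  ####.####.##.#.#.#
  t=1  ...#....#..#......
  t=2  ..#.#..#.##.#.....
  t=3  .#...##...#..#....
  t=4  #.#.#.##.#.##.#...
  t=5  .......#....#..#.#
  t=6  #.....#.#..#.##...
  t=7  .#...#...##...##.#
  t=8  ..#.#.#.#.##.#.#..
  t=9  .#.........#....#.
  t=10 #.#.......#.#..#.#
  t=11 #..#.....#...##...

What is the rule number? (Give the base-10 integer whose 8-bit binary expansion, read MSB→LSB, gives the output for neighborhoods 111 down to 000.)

82

  nb ###: next=.  (t=0,i=0, bit7=0)
  nb ##.: next=#  (t=0,i=3, bit6=1)
  nb #.#: next=.  (t=0,i=4, bit5=0)
  nb #..: next=#  (t=1,i=4, bit4=1)
  nb .##: next=.  (t=0,i=5, bit3=0)
  nb .#.: next=.  (t=0,i=13, bit2=0)
  nb ..#: next=#  (t=1,i=2, bit1=1)
  nb ...: next=.  (t=1,i=0, bit0=0)
  bits 01010010 = 82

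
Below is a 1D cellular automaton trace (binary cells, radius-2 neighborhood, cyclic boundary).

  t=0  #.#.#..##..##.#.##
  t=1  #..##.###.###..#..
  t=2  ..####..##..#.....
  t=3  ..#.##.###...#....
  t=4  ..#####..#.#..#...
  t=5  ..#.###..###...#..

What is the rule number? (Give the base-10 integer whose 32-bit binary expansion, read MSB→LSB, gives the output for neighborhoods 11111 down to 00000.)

4166663648

  #####|#  b31=1 t=4,i=4
  ####.|#  b30=1 t=2,i=4
  ###.#|#  b29=1 t=0,i=0
  ###..|#  b28=1 t=1,i=12
  ##.##|#  b27=1 t=1,i=5
  ##.#.|.  b26=0 t=0,i=1
  ##..#|.  b25=0 t=0,i=9
  ##...|.  b24=0 t=3,i=10
  #.###|.  b23=0 t=0,i=16
  #.##.|#  b22=1 t=3,i=4
  #.#.#|.  b21=0 t=0,i=2
  #.#..|#  b20=1 t=0,i=4
  #..##|#  b19=1 t=0,i=6
  #..#.|.  b18=0 t=1,i=14
  #...#|#  b17=1 t=3,i=11
  #....|.  b16=0 t=2,i=14
  .####|.  b15=0 t=2,i=3
  .###.|.  b14=0 t=0,i=17
  .##.#|#  b13=1 t=0,i=12
  .##..|#  b12=1 t=0,i=8
  .#.##|#  b11=1 t=0,i=15
  .#.#.|#  b10=1 t=0,i=3
  .#..#|.  b9=0 t=0,i=5
  .#...|#  b8=1 t=2,i=13
  ..###|#  b7=1 t=2,i=2
  ..##.|#  b6=1 t=0,i=7
  ..#.#|#  b5=1 t=3,i=2
  ..#..|.  b4=0 t=1,i=0
  ...##|.  b3=0 t=2,i=1
  ...#.|.  b2=0 t=3,i=1
  ....#|.  b1=0 t=2,i=0
  .....|.  b0=0 t=2,i=15
  bits 11111000010110100011110111100000 = 4166663648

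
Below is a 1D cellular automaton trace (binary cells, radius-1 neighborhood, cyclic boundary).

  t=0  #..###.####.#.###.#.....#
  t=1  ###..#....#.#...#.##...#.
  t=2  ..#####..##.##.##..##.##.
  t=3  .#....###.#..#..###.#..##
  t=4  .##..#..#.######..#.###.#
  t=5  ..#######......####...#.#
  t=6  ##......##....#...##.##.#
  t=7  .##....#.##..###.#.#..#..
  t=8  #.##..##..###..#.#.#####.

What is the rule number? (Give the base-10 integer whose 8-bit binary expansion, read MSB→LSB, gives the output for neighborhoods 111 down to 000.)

86

  ###|.  b7=0 t=0,i=4
  ##.|#  b6=1 t=0,i=0
  #.#|.  b5=0 t=0,i=6
  #..|#  b4=1 t=0,i=1
  .##|.  b3=0 t=0,i=3
  .#.|#  b2=1 t=0,i=12
  ..#|#  b1=1 t=0,i=2
  ...|.  b0=0 t=0,i=20
  bits 01010110 = 86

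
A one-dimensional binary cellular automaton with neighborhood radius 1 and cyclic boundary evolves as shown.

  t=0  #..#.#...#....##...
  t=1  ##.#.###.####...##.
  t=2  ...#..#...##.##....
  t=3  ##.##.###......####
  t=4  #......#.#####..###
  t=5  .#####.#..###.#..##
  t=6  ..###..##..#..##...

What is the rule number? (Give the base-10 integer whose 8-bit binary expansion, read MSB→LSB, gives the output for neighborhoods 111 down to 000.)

149

  ###|#  b7=1 t=1,i=6
  ##.|.  b6=0 t=0,i=15
  #.#|.  b5=0 t=0,i=4
  #..|#  b4=1 t=0,i=1
  .##|.  b3=0 t=0,i=14
  .#.|#  b2=1 t=0,i=0
  ..#|.  b1=0 t=0,i=2
  ...|#  b0=1 t=0,i=7
  bits 10010101 = 149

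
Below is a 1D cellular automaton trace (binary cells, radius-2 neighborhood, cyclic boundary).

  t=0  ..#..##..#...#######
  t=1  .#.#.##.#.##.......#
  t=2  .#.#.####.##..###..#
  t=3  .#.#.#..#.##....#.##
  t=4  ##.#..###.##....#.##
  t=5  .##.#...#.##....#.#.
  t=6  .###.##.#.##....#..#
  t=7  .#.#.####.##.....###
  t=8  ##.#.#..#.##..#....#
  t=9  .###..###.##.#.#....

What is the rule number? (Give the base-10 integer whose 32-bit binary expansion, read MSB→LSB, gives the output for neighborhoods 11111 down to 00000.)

887501665

  ##### -> .   bit 31 = 0  t=0,i=15
  ####. -> .   bit 30 = 0  t=0,i=18
  ###.# -> #   bit 29 = 1  t=2,i=8
  ###.. -> #   bit 28 = 1  t=0,i=19
  ##.## -> .   bit 27 = 0  t=2,i=9
  ##.#. -> #   bit 26 = 1  t=1,i=7
  ##..# -> .   bit 25 = 0  t=0,i=0
  ##... -> .   bit 24 = 0  t=1,i=12
  #.### -> #   bit 23 = 1  t=2,i=5
  #.##. -> #   bit 22 = 1  t=1,i=5
  #.#.# -> #   bit 21 = 1  t=1,i=1
  #.#.. -> .   bit 20 = 0  t=3,i=5
  #..## -> .   bit 19 = 0  t=0,i=4
  #..#. -> #   bit 18 = 1  t=0,i=1
  #...# -> #   bit 17 = 1  t=0,i=11
  #.... -> .   bit 16 = 0  t=1,i=13
  .#### -> .   bit 15 = 0  t=0,i=14
  .###. -> .   bit 14 = 0  t=2,i=15
  .##.# -> #   bit 13 = 1  t=1,i=6
  .##.. -> #   bit 12 = 1  t=0,i=6
  .#.## -> .   bit 11 = 0  t=1,i=4
  .#.#. -> .   bit 10 = 0  t=1,i=0
  .#..# -> #   bit 9 = 1  t=0,i=3
  .#... -> #   bit 8 = 1  t=0,i=10
  ..### -> .   bit 7 = 0  t=0,i=13
  ..##. -> #   bit 6 = 1  t=0,i=5
  ..#.# -> #   bit 5 = 1  t=1,i=19
  ..#.. -> .   bit 4 = 0  t=0,i=2
  ...## -> .   bit 3 = 0  t=0,i=12
  ...#. -> .   bit 2 = 0  t=1,i=18
  ....# -> .   bit 1 = 0  t=1,i=17
  ..... -> #   bit 0 = 1  t=1,i=14
  bits 00110100111001100011001101100001 = 887501665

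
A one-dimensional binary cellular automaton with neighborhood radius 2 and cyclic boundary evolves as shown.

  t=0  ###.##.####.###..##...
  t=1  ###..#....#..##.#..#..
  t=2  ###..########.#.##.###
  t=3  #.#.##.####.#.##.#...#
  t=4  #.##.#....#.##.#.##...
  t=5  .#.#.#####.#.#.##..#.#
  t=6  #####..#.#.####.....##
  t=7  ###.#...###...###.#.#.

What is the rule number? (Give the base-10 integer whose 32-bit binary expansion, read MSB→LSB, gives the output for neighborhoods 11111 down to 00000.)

2973331350

  [31] ##### => #  t=2,i=0
  [30] ####. => .  t=0,i=9
  [29] ###.# => #  t=0,i=2
  [28] ###.. => #  t=0,i=14
  [27] ##.## => .  t=0,i=3
  [26] ##.#. => .  t=1,i=15
  [25] ##..# => .  t=0,i=15
  [24] ##... => #  t=0,i=19
  [23] #.### => .  t=0,i=7
  [22] #.##. => .  t=0,i=4
  [21] #.#.# => #  t=2,i=14
  [20] #.#.. => #  t=1,i=16
  [19] #..## => #  t=0,i=16
  [18] #..#. => .  t=1,i=4
  [17] #...# => .  t=0,i=20
  [16] #.... => #  t=1,i=7
  [15] .#### => .  t=0,i=8
  [14] .###. => #  t=0,i=1
  [13] .##.# => #  t=0,i=5
  [12] .##.. => .  t=0,i=18
  [11] .#.## => #  t=2,i=15
  [10] .#.#. => #  t=5,i=0
  [9] .#..# => #  t=1,i=11
  [8] .#... => #  t=1,i=6
  [7] ..### => #  t=0,i=0
  [6] ..##. => .  t=0,i=17
  [5] ..#.# => .  t=4,i=0
  [4] ..#.. => #  t=1,i=5
  [3] ...## => .  t=0,i=21
  [2] ...#. => #  t=1,i=9
  [1] ....# => #  t=1,i=8
  [0] ..... => .  t=6,i=17
  bits 10110001001110010110111110010110 = 2973331350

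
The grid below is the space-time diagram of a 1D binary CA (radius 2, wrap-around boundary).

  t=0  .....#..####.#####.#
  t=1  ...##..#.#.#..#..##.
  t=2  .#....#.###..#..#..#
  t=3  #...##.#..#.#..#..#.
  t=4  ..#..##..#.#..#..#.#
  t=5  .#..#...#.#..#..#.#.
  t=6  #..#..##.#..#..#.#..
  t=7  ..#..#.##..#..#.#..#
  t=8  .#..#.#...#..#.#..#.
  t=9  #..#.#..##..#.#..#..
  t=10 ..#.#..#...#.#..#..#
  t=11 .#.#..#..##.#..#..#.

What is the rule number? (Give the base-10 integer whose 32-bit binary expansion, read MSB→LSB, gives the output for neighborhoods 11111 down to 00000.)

  nb #####: next=.  (t=0,i=15, bit31=0)
  nb ####.: next=.  (t=0,i=10, bit30=0)
  nb ###.#: next=#  (t=0,i=11, bit29=1)
  nb ###..: next=#  (t=2,i=10, bit28=1)
  nb ##.##: next=.  (t=0,i=12, bit27=0)
  nb ##.#.: next=#  (t=0,i=18, bit26=1)
  nb ##..#: next=.  (t=1,i=5, bit25=0)
  nb ##...: next=#  (t=1,i=19, bit24=1)
  nb #.###: next=.  (t=0,i=13, bit23=0)
  nb #.##.: next=.  (t=7,i=7, bit22=0)
  nb #.#.#: next=#  (t=1,i=9, bit21=1)
  nb #.#..: next=.  (t=0,i=19, bit20=0)
  nb #..##: next=#  (t=0,i=7, bit19=1)
  nb #..#.: next=#  (t=1,i=6, bit18=1)
  nb #...#: next=#  (t=3,i=2, bit17=1)
  nb #....: next=.  (t=0,i=1, bit16=0)
  nb .####: next=#  (t=0,i=9, bit15=1)
  nb .###.: next=.  (t=2,i=9, bit14=0)
  nb .##.#: next=#  (t=3,i=5, bit13=1)
  nb .##..: next=.  (t=1,i=4, bit12=0)
  nb .#.##: next=#  (t=2,i=7, bit11=1)
  nb .#.#.: next=#  (t=1,i=8, bit10=1)
  nb .#..#: next=.  (t=0,i=6, bit9=0)
  nb .#...: next=.  (t=0,i=0, bit8=0)
  nb ..###: next=.  (t=0,i=8, bit7=0)
  nb ..##.: next=.  (t=1,i=3, bit6=0)
  nb ..#.#: next=.  (t=1,i=7, bit5=0)
  nb ..#..: next=.  (t=0,i=5, bit4=0)
  nb ...##: next=.  (t=1,i=2, bit3=0)
  nb ...#.: next=#  (t=0,i=4, bit2=1)
  nb ....#: next=#  (t=0,i=3, bit1=1)
  nb .....: next=.  (t=0,i=2, bit0=0)
  bits 00110101001011101010110000000110 = 892251142

892251142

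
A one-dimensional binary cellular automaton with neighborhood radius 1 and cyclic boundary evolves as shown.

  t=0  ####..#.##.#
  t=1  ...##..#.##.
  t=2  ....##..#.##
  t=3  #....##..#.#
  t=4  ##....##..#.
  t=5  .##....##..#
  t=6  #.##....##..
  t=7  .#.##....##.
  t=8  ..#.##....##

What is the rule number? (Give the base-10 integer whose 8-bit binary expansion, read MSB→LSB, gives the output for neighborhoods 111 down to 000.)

  ###|.  b7=0 t=0,i=0
  ##.|#  b6=1 t=0,i=3
  #.#|#  b5=1 t=0,i=7
  #..|#  b4=1 t=0,i=4
  .##|.  b3=0 t=0,i=8
  .#.|.  b2=0 t=0,i=6
  ..#|.  b1=0 t=0,i=5
  ...|.  b0=0 t=1,i=0
  bits 01110000 = 112

112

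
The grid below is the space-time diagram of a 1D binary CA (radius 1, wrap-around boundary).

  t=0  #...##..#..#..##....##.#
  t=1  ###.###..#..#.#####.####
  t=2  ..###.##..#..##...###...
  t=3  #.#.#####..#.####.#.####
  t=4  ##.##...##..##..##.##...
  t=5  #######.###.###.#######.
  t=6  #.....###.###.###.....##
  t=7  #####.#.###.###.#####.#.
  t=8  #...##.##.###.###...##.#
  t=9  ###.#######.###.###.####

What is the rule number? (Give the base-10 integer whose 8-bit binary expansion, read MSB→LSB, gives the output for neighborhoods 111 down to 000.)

  ### -> .   bit 7 = 0  t=1,i=0
  ##. -> #   bit 6 = 1  t=0,i=0
  #.# -> #   bit 5 = 1  t=0,i=22
  #.. -> #   bit 4 = 1  t=0,i=1
  .## -> #   bit 3 = 1  t=0,i=4
  .#. -> .   bit 2 = 0  t=0,i=8
  ..# -> .   bit 1 = 0  t=0,i=3
  ... -> #   bit 0 = 1  t=0,i=2
  bits 01111001 = 121

121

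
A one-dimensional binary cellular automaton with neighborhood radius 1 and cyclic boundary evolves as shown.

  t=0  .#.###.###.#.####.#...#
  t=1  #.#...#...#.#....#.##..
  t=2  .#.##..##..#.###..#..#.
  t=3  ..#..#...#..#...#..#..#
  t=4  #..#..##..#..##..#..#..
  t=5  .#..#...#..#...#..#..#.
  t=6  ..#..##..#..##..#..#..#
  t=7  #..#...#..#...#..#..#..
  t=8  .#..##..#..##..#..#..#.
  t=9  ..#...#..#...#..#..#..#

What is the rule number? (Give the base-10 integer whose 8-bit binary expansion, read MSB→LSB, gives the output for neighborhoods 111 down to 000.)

49

  ###|.  b7=0 t=0,i=4
  ##.|.  b6=0 t=0,i=5
  #.#|#  b5=1 t=0,i=0
  #..|#  b4=1 t=0,i=19
  .##|.  b3=0 t=0,i=3
  .#.|.  b2=0 t=0,i=1
  ..#|.  b1=0 t=0,i=21
  ...|#  b0=1 t=0,i=20
  bits 00110001 = 49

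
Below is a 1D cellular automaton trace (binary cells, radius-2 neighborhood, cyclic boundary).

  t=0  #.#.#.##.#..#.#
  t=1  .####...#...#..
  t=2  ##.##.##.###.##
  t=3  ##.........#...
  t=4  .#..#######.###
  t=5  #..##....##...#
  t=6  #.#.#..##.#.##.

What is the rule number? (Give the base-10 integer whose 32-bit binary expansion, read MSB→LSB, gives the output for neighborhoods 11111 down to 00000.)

  #####|.  b31=0 t=4,i=6
  ####.|#  b30=1 t=1,i=3
  ###.#|#  b29=1 t=2,i=1
  ###..|#  b28=1 t=1,i=4
  ##.##|.  b27=0 t=2,i=2
  ##.#.|#  b26=1 t=0,i=1
  ##..#|.  b25=0 t=5,i=1
  ##...|.  b24=0 t=1,i=5
  #.###|.  b23=0 t=2,i=9
  #.##.|.  b22=0 t=0,i=6
  #.#.#|#  b21=1 t=0,i=2
  #.#..|.  b20=0 t=0,i=9
  #..##|#  b19=1 t=4,i=3
  #..#.|.  b18=0 t=0,i=11
  #...#|#  b17=1 t=1,i=6
  #....|.  b16=0 t=3,i=3
  .####|.  b15=0 t=1,i=2
  .###.|.  b14=0 t=2,i=10
  .##.#|.  b13=0 t=0,i=0
  .##..|#  b12=1 t=3,i=1
  .#.##|.  b11=0 t=0,i=5
  .#.#.|#  b10=1 t=0,i=3
  .#..#|.  b9=0 t=0,i=10
  .#...|#  b8=1 t=1,i=9
  ..###|#  b7=1 t=1,i=1
  ..##.|.  b6=0 t=3,i=0
  ..#.#|#  b5=1 t=0,i=12
  ..#..|.  b4=0 t=1,i=8
  ...##|#  b3=1 t=1,i=0
  ...#.|#  b2=1 t=1,i=7
  ....#|#  b1=1 t=3,i=9
  .....|#  b0=1 t=3,i=4
  bits 01110100001010100001010110101111 = 1948915119

1948915119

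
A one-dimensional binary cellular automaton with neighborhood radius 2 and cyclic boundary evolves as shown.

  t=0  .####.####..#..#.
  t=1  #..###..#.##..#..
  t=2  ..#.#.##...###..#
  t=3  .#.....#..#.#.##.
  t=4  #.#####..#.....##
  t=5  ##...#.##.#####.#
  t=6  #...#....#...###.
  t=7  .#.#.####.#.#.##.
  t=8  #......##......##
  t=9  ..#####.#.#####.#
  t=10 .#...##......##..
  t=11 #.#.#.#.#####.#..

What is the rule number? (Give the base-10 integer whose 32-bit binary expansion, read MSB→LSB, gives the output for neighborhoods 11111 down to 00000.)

  #####|.  b31=0 t=4,i=4
  ####.|#  b30=1 t=0,i=3
  ###.#|#  b29=1 t=0,i=4
  ###..|.  b28=0 t=0,i=9
  ##.##|#  b27=1 t=0,i=5
  ##.#.|.  b26=0 t=6,i=16
  ##..#|#  b25=1 t=0,i=10
  ##...|.  b24=0 t=2,i=8
  #.###|.  b23=0 t=0,i=6
  #.##.|.  b22=0 t=1,i=10
  #.#.#|.  b21=0 t=2,i=4
  #.#..|.  b20=0 t=6,i=0
  #..##|#  b19=1 t=0,i=0
  #..#.|#  b18=1 t=0,i=11
  #...#|.  b17=0 t=2,i=9
  #....|#  b16=1 t=3,i=3
  .####|.  b15=0 t=0,i=2
  .###.|#  b14=1 t=1,i=4
  .##.#|.  b13=0 t=5,i=8
  .##..|#  b12=1 t=1,i=11
  .#.##|.  b11=0 t=1,i=9
  .#.#.|.  b10=0 t=2,i=3
  .#..#|.  b9=0 t=0,i=13
  .#...|#  b8=1 t=3,i=2
  ..###|.  b7=0 t=0,i=1
  ..##.|.  b6=0 t=8,i=7
  ..#.#|.  b5=0 t=1,i=8
  ..#..|.  b4=0 t=0,i=12
  ...##|#  b3=1 t=2,i=10
  ...#.|#  b2=1 t=3,i=6
  ....#|#  b1=1 t=3,i=5
  .....|#  b0=1 t=3,i=4
  bits 01101010000011010101000100001111 = 1779257615

1779257615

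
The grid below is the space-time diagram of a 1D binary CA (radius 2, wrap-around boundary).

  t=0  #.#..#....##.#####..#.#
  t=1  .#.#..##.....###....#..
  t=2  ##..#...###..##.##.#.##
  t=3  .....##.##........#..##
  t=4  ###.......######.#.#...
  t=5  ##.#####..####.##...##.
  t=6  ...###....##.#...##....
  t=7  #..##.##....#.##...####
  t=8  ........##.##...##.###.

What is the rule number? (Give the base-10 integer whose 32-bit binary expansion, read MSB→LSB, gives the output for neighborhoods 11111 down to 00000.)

2776875941

  [31] ##### => #  t=0,i=15
  [30] ####. => .  t=0,i=16
  [29] ###.# => #  t=4,i=15
  [28] ###.. => .  t=0,i=17
  [27] ##.## => .  t=0,i=12
  [26] ##.#. => #  t=0,i=1
  [25] ##..# => .  t=0,i=18
  [24] ##... => #  t=1,i=8
  [23] #.### => #  t=0,i=13
  [22] #.##. => .  t=0,i=22
  [21] #.#.# => .  t=2,i=19
  [20] #.#.. => .  t=0,i=2
  [19] #..## => .  t=1,i=5
  [18] #..#. => .  t=0,i=4
  [17] #...# => #  t=1,i=22
  [16] #.... => #  t=0,i=7
  [15] .#### => #  t=0,i=14
  [14] .###. => #  t=1,i=14
  [13] .##.# => .  t=0,i=0
  [12] .##.. => .  t=1,i=7
  [11] .#.## => .  t=0,i=21
  [10] .#.#. => .  t=1,i=2
  [9] .#..# => #  t=0,i=3
  [8] .#... => #  t=0,i=6
  [7] ..### => #  t=1,i=13
  [6] ..##. => .  t=0,i=10
  [5] ..#.# => #  t=0,i=20
  [4] ..#.. => .  t=0,i=5
  [3] ...## => .  t=0,i=9
  [2] ...#. => #  t=1,i=0
  [1] ....# => .  t=0,i=8
  [0] ..... => #  t=1,i=10
  bits 10100101100000111100001110100101 = 2776875941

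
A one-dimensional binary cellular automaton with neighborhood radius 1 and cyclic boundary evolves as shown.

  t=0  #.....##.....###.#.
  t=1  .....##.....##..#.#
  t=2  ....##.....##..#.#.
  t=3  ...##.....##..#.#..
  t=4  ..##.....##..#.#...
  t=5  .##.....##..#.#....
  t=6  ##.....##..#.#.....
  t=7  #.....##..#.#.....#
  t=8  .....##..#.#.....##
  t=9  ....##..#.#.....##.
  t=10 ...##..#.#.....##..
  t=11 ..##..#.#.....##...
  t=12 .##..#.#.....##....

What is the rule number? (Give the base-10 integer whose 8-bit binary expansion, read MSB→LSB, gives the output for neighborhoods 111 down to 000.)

42

  [7] ### => .  t=0,i=14
  [6] ##. => .  t=0,i=7
  [5] #.# => #  t=0,i=16
  [4] #.. => .  t=0,i=1
  [3] .## => #  t=0,i=6
  [2] .#. => .  t=0,i=0
  [1] ..# => #  t=0,i=5
  [0] ... => .  t=0,i=2
  bits 00101010 = 42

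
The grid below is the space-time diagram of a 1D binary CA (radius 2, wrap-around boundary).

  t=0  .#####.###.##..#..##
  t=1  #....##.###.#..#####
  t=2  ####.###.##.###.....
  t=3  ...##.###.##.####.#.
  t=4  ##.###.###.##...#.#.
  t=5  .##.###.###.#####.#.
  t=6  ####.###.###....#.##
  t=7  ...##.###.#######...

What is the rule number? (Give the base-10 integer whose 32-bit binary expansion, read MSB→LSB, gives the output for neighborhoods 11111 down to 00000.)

  nb #####: next=.  (t=0,i=3, bit31=0)
  nb ####.: next=.  (t=0,i=4, bit30=0)
  nb ###.#: next=#  (t=0,i=5, bit29=1)
  nb ###..: next=#  (t=1,i=0, bit28=1)
  nb ##.##: next=#  (t=0,i=0, bit27=1)
  nb ##.#.: next=.  (t=1,i=11, bit26=0)
  nb ##..#: next=.  (t=0,i=13, bit25=0)
  nb ##...: next=#  (t=1,i=1, bit24=1)
  nb #.###: next=.  (t=0,i=1, bit23=0)
  nb #.##.: next=.  (t=0,i=11, bit22=0)
  nb #.#.#: next=#  (t=4,i=18, bit21=1)
  nb #.#..: next=#  (t=1,i=12, bit20=1)
  nb #..##: next=#  (t=0,i=17, bit19=1)
  nb #..#.: next=.  (t=0,i=14, bit18=0)
  nb #...#: next=#  (t=4,i=14, bit17=1)
  nb #....: next=#  (t=1,i=2, bit16=1)
  nb .####: next=.  (t=0,i=2, bit15=0)
  nb .###.: next=#  (t=0,i=8, bit14=1)
  nb .##.#: next=#  (t=0,i=19, bit13=1)
  nb .##..: next=#  (t=0,i=12, bit12=1)
  nb .#.##: next=.  (t=4,i=19, bit11=0)
  nb .#.#.: next=.  (t=4,i=17, bit10=0)
  nb .#..#: next=#  (t=0,i=16, bit9=1)
  nb .#...: next=.  (t=3,i=19, bit8=0)
  nb ..###: next=.  (t=1,i=15, bit7=0)
  nb ..##.: next=#  (t=0,i=18, bit6=1)
  nb ..#.#: next=#  (t=4,i=16, bit5=1)
  nb ..#..: next=#  (t=0,i=15, bit4=1)
  nb ...##: next=.  (t=1,i=4, bit3=0)
  nb ...#.: next=#  (t=4,i=15, bit2=1)
  nb ....#: next=#  (t=1,i=3, bit1=1)
  nb .....: next=.  (t=2,i=17, bit0=0)
  bits 00111001001110110111001001110110 = 960197238

960197238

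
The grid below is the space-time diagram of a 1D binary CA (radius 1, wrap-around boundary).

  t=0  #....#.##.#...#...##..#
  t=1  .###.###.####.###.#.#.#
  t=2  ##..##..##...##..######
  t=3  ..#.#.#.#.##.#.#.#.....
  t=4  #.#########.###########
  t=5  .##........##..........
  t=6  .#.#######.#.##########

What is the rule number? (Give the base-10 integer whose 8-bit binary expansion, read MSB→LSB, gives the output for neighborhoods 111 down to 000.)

  ###|.  b7=0 t=1,i=2
  ##.|.  b6=0 t=0,i=0
  #.#|#  b5=1 t=0,i=6
  #..|#  b4=1 t=0,i=1
  .##|#  b3=1 t=0,i=7
  .#.|#  b2=1 t=0,i=5
  ..#|.  b1=0 t=0,i=4
  ...|#  b0=1 t=0,i=2
  bits 00111101 = 61

61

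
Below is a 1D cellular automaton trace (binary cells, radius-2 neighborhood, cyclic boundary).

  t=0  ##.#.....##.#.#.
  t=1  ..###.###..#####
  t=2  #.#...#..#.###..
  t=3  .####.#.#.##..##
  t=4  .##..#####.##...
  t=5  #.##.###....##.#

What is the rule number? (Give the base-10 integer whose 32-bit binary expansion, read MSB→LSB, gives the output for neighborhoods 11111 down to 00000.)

2276892059

  nb #####: next=#  (t=1,i=13, bit31=1)
  nb ####.: next=.  (t=1,i=14, bit30=0)
  nb ###.#: next=.  (t=1,i=4, bit29=0)
  nb ###..: next=.  (t=1,i=8, bit28=0)
  nb ##.##: next=.  (t=1,i=5, bit27=0)
  nb ##.#.: next=#  (t=0,i=2, bit26=1)
  nb ##..#: next=#  (t=1,i=0, bit25=1)
  nb ##...: next=#  (t=4,i=13, bit24=1)
  nb #.###: next=#  (t=1,i=6, bit23=1)
  nb #.##.: next=.  (t=0,i=0, bit22=0)
  nb #.#.#: next=#  (t=0,i=12, bit21=1)
  nb #.#..: next=#  (t=0,i=3, bit20=1)
  nb #..##: next=.  (t=1,i=1, bit19=0)
  nb #..#.: next=#  (t=2,i=8, bit18=1)
  nb #...#: next=#  (t=2,i=4, bit17=1)
  nb #....: next=.  (t=0,i=5, bit16=0)
  nb .####: next=#  (t=1,i=12, bit15=1)
  nb .###.: next=.  (t=1,i=3, bit14=0)
  nb .##.#: next=.  (t=0,i=1, bit13=0)
  nb .##..: next=#  (t=3,i=11, bit12=1)
  nb .#.##: next=#  (t=0,i=15, bit11=1)
  nb .#.#.: next=#  (t=0,i=13, bit10=1)
  nb .#..#: next=.  (t=2,i=7, bit9=0)
  nb .#...: next=#  (t=0,i=4, bit8=1)
  nb ..###: next=#  (t=1,i=2, bit7=1)
  nb ..##.: next=.  (t=0,i=9, bit6=0)
  nb ..#.#: next=.  (t=2,i=0, bit5=0)
  nb ..#..: next=#  (t=2,i=6, bit4=1)
  nb ...##: next=#  (t=0,i=8, bit3=1)
  nb ...#.: next=.  (t=2,i=5, bit2=0)
  nb ....#: next=#  (t=0,i=7, bit1=1)
  nb .....: next=#  (t=0,i=6, bit0=1)
  bits 10000111101101101001110110011011 = 2276892059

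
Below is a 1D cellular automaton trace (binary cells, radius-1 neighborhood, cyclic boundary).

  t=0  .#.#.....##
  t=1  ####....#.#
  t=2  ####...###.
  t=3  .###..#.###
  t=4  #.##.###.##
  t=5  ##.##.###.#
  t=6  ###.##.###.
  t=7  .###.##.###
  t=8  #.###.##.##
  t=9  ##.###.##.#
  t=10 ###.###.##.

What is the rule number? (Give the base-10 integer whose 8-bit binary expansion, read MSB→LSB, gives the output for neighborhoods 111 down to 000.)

230

  ###|#  b7=1 t=1,i=0
  ##.|#  b6=1 t=0,i=10
  #.#|#  b5=1 t=0,i=0
  #..|.  b4=0 t=0,i=4
  .##|.  b3=0 t=0,i=9
  .#.|#  b2=1 t=0,i=1
  ..#|#  b1=1 t=0,i=8
  ...|.  b0=0 t=0,i=5
  bits 11100110 = 230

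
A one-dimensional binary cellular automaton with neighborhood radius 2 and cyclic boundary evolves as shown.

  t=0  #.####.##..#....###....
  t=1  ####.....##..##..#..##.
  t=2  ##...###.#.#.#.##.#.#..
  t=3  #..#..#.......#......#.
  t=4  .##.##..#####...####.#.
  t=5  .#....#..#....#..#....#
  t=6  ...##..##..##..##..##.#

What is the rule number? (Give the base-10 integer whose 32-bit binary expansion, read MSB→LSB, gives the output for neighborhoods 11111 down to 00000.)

42453603

  nb #####: next=.  (t=4,i=10, bit31=0)
  nb ####.: next=.  (t=0,i=4, bit30=0)
  nb ###.#: next=.  (t=0,i=5, bit29=0)
  nb ###..: next=.  (t=0,i=18, bit28=0)
  nb ##.##: next=.  (t=0,i=6, bit27=0)
  nb ##.#.: next=.  (t=2,i=8, bit26=0)
  nb ##..#: next=#  (t=0,i=9, bit25=1)
  nb ##...: next=.  (t=0,i=19, bit24=0)
  nb #.###: next=#  (t=0,i=2, bit23=1)
  nb #.##.: next=.  (t=0,i=7, bit22=0)
  nb #.#.#: next=.  (t=2,i=9, bit21=0)
  nb #.#..: next=.  (t=2,i=20, bit20=0)
  nb #..##: next=.  (t=1,i=12, bit19=0)
  nb #..#.: next=#  (t=0,i=10, bit18=1)
  nb #...#: next=#  (t=2,i=3, bit17=1)
  nb #....: next=#  (t=0,i=13, bit16=1)
  nb .####: next=#  (t=0,i=3, bit15=1)
  nb .###.: next=#  (t=0,i=17, bit14=1)
  nb .##.#: next=.  (t=1,i=21, bit13=0)
  nb .##..: next=.  (t=0,i=8, bit12=0)
  nb .#.##: next=#  (t=0,i=1, bit11=1)
  nb .#.#.: next=.  (t=2,i=10, bit10=0)
  nb .#..#: next=#  (t=1,i=18, bit9=1)
  nb .#...: next=.  (t=0,i=12, bit8=0)
  nb ..###: next=.  (t=0,i=16, bit7=0)
  nb ..##.: next=#  (t=1,i=9, bit6=1)
  nb ..#.#: next=#  (t=0,i=0, bit5=1)
  nb ..#..: next=.  (t=0,i=11, bit4=0)
  nb ...##: next=.  (t=0,i=15, bit3=0)
  nb ...#.: next=.  (t=0,i=22, bit2=0)
  nb ....#: next=#  (t=0,i=14, bit1=1)
  nb .....: next=#  (t=1,i=6, bit0=1)
  bits 00000010100001111100101001100011 = 42453603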